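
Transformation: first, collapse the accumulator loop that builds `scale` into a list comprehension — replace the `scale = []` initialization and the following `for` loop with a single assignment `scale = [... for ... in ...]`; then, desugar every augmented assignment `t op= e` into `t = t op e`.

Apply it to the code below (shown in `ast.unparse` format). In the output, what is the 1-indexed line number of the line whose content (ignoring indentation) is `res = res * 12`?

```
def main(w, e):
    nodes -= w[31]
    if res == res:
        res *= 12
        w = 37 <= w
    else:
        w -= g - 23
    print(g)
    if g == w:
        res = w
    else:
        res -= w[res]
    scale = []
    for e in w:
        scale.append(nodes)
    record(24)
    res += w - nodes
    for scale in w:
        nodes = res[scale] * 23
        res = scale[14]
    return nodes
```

4

Transformed code:
def main(w, e):
    nodes = nodes - w[31]
    if res == res:
        res = res * 12
        w = 37 <= w
    else:
        w = w - (g - 23)
    print(g)
    if g == w:
        res = w
    else:
        res = res - w[res]
    scale = [nodes for e in w]
    record(24)
    res = res + (w - nodes)
    for scale in w:
        nodes = res[scale] * 23
        res = scale[14]
    return nodes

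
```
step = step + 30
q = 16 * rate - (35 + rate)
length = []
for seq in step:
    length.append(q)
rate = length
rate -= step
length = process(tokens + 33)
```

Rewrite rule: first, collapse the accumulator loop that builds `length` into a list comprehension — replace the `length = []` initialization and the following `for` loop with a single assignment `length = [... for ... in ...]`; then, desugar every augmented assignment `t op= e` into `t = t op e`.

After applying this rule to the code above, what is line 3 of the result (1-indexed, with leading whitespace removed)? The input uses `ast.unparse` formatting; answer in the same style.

length = [q for seq in step]

Transformed code:
step = step + 30
q = 16 * rate - (35 + rate)
length = [q for seq in step]
rate = length
rate = rate - step
length = process(tokens + 33)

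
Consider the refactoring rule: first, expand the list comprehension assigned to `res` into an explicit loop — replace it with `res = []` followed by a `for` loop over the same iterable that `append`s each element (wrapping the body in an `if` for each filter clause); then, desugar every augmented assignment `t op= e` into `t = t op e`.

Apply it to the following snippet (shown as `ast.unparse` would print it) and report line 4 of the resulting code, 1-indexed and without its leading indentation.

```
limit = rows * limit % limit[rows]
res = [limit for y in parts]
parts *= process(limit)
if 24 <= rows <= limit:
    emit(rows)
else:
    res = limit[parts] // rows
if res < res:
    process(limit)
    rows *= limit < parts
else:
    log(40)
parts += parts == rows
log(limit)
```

Transformed code:
limit = rows * limit % limit[rows]
res = []
for y in parts:
    res.append(limit)
parts = parts * process(limit)
if 24 <= rows <= limit:
    emit(rows)
else:
    res = limit[parts] // rows
if res < res:
    process(limit)
    rows = rows * (limit < parts)
else:
    log(40)
parts = parts + (parts == rows)
log(limit)

res.append(limit)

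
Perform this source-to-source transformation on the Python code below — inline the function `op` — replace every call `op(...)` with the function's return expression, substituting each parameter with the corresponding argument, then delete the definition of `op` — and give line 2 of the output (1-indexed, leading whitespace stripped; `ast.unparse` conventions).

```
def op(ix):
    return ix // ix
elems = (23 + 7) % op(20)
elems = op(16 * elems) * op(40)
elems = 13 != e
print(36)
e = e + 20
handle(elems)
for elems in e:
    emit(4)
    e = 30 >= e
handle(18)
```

elems = 16 * elems // (16 * elems) * (40 // 40)

Transformed code:
elems = (23 + 7) % (20 // 20)
elems = 16 * elems // (16 * elems) * (40 // 40)
elems = 13 != e
print(36)
e = e + 20
handle(elems)
for elems in e:
    emit(4)
    e = 30 >= e
handle(18)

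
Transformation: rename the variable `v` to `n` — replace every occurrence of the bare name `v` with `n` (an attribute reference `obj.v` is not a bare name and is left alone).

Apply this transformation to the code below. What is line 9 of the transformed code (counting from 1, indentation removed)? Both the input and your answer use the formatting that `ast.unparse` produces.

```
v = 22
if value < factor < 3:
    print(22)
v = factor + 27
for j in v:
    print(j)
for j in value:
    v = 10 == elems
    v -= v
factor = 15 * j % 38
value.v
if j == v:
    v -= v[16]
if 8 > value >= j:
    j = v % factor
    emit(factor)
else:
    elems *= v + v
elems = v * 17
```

Transformed code:
n = 22
if value < factor < 3:
    print(22)
n = factor + 27
for j in n:
    print(j)
for j in value:
    n = 10 == elems
    n -= n
factor = 15 * j % 38
value.v
if j == n:
    n -= n[16]
if 8 > value >= j:
    j = n % factor
    emit(factor)
else:
    elems *= n + n
elems = n * 17

n -= n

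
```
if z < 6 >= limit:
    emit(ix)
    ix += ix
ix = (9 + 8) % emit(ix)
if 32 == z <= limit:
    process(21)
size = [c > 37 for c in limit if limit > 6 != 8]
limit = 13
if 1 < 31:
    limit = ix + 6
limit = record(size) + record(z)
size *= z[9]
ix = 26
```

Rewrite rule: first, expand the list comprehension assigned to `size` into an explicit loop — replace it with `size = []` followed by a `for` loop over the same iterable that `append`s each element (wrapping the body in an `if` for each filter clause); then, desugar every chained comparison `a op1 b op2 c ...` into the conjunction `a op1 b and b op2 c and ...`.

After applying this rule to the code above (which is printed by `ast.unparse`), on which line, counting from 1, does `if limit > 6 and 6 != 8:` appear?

9

Transformed code:
if z < 6 and 6 >= limit:
    emit(ix)
    ix += ix
ix = (9 + 8) % emit(ix)
if 32 == z and z <= limit:
    process(21)
size = []
for c in limit:
    if limit > 6 and 6 != 8:
        size.append(c > 37)
limit = 13
if 1 < 31:
    limit = ix + 6
limit = record(size) + record(z)
size *= z[9]
ix = 26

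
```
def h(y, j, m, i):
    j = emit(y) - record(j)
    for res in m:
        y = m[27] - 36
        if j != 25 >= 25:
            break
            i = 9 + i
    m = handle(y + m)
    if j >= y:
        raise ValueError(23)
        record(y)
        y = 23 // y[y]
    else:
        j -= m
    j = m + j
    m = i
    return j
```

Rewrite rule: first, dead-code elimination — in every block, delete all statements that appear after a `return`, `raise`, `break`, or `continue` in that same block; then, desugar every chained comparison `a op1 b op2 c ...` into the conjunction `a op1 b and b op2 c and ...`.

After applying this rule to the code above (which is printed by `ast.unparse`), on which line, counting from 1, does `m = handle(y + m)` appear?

7

Transformed code:
def h(y, j, m, i):
    j = emit(y) - record(j)
    for res in m:
        y = m[27] - 36
        if j != 25 and 25 >= 25:
            break
    m = handle(y + m)
    if j >= y:
        raise ValueError(23)
    else:
        j -= m
    j = m + j
    m = i
    return j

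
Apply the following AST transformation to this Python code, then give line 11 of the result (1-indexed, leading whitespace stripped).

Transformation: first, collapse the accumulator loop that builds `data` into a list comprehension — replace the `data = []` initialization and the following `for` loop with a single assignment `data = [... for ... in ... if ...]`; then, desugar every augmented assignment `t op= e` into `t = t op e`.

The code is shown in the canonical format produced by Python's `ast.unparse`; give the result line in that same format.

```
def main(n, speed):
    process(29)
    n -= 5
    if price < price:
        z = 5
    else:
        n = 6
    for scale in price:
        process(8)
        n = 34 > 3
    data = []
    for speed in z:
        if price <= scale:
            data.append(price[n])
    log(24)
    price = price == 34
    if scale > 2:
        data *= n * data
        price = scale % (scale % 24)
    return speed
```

Transformed code:
def main(n, speed):
    process(29)
    n = n - 5
    if price < price:
        z = 5
    else:
        n = 6
    for scale in price:
        process(8)
        n = 34 > 3
    data = [price[n] for speed in z if price <= scale]
    log(24)
    price = price == 34
    if scale > 2:
        data = data * (n * data)
        price = scale % (scale % 24)
    return speed

data = [price[n] for speed in z if price <= scale]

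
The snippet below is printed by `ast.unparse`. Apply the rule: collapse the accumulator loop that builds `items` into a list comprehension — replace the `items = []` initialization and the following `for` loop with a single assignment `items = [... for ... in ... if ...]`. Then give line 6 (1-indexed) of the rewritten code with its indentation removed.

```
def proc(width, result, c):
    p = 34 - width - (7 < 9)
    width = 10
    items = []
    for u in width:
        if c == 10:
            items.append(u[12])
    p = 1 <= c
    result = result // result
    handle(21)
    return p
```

result = result // result

Transformed code:
def proc(width, result, c):
    p = 34 - width - (7 < 9)
    width = 10
    items = [u[12] for u in width if c == 10]
    p = 1 <= c
    result = result // result
    handle(21)
    return p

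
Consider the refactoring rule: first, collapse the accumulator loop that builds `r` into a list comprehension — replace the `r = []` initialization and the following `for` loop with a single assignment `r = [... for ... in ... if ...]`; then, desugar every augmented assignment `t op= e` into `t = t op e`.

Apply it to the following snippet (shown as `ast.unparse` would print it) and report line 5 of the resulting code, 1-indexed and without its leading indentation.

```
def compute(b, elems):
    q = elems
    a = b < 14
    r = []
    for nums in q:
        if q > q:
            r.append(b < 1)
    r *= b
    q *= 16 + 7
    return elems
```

r = r * b

Transformed code:
def compute(b, elems):
    q = elems
    a = b < 14
    r = [b < 1 for nums in q if q > q]
    r = r * b
    q = q * (16 + 7)
    return elems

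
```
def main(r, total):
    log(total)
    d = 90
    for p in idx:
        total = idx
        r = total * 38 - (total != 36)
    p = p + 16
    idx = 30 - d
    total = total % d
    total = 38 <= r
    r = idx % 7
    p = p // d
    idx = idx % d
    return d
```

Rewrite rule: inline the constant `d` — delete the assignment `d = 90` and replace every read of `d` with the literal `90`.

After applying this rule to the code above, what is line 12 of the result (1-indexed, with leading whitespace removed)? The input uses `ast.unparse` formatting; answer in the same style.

Transformed code:
def main(r, total):
    log(total)
    for p in idx:
        total = idx
        r = total * 38 - (total != 36)
    p = p + 16
    idx = 30 - 90
    total = total % 90
    total = 38 <= r
    r = idx % 7
    p = p // 90
    idx = idx % 90
    return 90

idx = idx % 90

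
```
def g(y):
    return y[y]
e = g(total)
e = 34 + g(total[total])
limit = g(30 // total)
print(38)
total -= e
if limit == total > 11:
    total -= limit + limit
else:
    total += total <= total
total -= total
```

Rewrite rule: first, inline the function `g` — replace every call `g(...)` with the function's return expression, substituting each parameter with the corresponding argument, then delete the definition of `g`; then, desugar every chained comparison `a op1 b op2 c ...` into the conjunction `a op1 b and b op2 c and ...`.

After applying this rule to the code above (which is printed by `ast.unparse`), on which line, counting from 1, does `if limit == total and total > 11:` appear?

6

Transformed code:
e = total[total]
e = 34 + total[total][total[total]]
limit = (30 // total)[30 // total]
print(38)
total -= e
if limit == total and total > 11:
    total -= limit + limit
else:
    total += total <= total
total -= total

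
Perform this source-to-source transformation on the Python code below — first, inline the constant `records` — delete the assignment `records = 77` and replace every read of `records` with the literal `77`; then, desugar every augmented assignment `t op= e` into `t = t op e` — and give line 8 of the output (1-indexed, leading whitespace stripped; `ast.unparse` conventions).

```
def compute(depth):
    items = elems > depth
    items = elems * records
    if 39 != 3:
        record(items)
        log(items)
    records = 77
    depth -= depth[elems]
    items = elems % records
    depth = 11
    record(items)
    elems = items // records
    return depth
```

items = elems % 77

Transformed code:
def compute(depth):
    items = elems > depth
    items = elems * 77
    if 39 != 3:
        record(items)
        log(items)
    depth = depth - depth[elems]
    items = elems % 77
    depth = 11
    record(items)
    elems = items // 77
    return depth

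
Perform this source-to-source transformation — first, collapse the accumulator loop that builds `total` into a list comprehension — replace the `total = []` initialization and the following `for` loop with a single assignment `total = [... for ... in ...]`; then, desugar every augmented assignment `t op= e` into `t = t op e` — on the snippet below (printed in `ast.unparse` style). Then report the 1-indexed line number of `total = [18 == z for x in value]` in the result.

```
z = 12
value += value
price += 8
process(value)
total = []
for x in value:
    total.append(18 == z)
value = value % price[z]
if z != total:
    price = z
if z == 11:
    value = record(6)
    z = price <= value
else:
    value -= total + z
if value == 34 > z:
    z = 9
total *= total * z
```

Transformed code:
z = 12
value = value + value
price = price + 8
process(value)
total = [18 == z for x in value]
value = value % price[z]
if z != total:
    price = z
if z == 11:
    value = record(6)
    z = price <= value
else:
    value = value - (total + z)
if value == 34 > z:
    z = 9
total = total * (total * z)

5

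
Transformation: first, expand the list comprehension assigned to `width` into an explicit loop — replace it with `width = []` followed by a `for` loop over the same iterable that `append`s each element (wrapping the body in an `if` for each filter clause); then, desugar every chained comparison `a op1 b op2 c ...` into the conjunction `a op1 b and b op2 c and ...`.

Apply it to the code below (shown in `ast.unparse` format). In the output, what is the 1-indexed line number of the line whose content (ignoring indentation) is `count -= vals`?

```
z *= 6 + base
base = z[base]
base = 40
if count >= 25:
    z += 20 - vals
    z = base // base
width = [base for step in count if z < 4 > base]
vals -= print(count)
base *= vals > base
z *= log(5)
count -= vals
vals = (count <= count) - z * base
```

Transformed code:
z *= 6 + base
base = z[base]
base = 40
if count >= 25:
    z += 20 - vals
    z = base // base
width = []
for step in count:
    if z < 4 and 4 > base:
        width.append(base)
vals -= print(count)
base *= vals > base
z *= log(5)
count -= vals
vals = (count <= count) - z * base

14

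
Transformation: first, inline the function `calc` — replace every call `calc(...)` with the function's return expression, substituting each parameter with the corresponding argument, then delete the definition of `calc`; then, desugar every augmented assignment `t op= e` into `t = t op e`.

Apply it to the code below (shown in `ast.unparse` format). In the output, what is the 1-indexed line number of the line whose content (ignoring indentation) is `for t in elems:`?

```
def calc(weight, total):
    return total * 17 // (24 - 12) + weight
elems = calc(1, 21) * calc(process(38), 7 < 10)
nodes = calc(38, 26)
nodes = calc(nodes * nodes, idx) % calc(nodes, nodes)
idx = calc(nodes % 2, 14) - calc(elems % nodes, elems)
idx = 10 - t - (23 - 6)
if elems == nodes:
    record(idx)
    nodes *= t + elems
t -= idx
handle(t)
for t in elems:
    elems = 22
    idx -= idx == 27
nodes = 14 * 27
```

11

Transformed code:
elems = (21 * 17 // (24 - 12) + 1) * ((7 < 10) * 17 // (24 - 12) + process(38))
nodes = 26 * 17 // (24 - 12) + 38
nodes = (idx * 17 // (24 - 12) + nodes * nodes) % (nodes * 17 // (24 - 12) + nodes)
idx = 14 * 17 // (24 - 12) + nodes % 2 - (elems * 17 // (24 - 12) + elems % nodes)
idx = 10 - t - (23 - 6)
if elems == nodes:
    record(idx)
    nodes = nodes * (t + elems)
t = t - idx
handle(t)
for t in elems:
    elems = 22
    idx = idx - (idx == 27)
nodes = 14 * 27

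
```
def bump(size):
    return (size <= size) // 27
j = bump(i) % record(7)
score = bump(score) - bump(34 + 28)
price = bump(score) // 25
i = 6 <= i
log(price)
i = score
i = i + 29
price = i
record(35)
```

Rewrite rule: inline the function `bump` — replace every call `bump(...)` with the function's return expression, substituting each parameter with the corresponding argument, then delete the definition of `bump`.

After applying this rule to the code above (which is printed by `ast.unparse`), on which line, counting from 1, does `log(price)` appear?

Transformed code:
j = (i <= i) // 27 % record(7)
score = (score <= score) // 27 - (34 + 28 <= 34 + 28) // 27
price = (score <= score) // 27 // 25
i = 6 <= i
log(price)
i = score
i = i + 29
price = i
record(35)

5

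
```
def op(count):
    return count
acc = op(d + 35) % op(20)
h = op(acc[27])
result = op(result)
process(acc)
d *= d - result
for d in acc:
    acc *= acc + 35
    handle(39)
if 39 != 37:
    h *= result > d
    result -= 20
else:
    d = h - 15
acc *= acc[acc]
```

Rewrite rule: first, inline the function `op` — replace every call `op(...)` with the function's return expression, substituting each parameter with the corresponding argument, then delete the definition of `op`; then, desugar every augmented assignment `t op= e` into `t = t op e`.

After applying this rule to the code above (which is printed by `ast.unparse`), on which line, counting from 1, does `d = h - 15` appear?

13

Transformed code:
acc = (d + 35) % 20
h = acc[27]
result = result
process(acc)
d = d * (d - result)
for d in acc:
    acc = acc * (acc + 35)
    handle(39)
if 39 != 37:
    h = h * (result > d)
    result = result - 20
else:
    d = h - 15
acc = acc * acc[acc]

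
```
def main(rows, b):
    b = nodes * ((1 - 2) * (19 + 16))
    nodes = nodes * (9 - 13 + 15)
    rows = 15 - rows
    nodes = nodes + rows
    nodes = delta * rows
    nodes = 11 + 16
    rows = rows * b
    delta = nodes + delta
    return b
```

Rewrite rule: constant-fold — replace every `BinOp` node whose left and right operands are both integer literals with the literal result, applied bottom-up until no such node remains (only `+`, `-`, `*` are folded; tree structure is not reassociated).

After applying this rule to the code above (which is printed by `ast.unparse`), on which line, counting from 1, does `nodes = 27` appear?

Transformed code:
def main(rows, b):
    b = nodes * -35
    nodes = nodes * 11
    rows = 15 - rows
    nodes = nodes + rows
    nodes = delta * rows
    nodes = 27
    rows = rows * b
    delta = nodes + delta
    return b

7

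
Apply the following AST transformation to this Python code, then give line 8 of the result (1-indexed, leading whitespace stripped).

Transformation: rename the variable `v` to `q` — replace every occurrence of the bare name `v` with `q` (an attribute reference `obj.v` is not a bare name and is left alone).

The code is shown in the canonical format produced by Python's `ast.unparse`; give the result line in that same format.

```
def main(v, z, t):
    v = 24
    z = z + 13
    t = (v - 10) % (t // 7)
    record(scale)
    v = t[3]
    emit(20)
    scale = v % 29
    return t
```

scale = q % 29

Transformed code:
def main(q, z, t):
    q = 24
    z = z + 13
    t = (q - 10) % (t // 7)
    record(scale)
    q = t[3]
    emit(20)
    scale = q % 29
    return t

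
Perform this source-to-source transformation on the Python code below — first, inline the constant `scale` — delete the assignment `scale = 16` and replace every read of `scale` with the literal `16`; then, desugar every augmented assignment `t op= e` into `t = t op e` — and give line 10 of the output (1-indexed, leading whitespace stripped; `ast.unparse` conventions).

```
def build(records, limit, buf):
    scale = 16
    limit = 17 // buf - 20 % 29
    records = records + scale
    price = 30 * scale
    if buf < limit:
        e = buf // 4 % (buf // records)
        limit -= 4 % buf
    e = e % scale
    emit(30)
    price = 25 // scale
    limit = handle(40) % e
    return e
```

price = 25 // 16

Transformed code:
def build(records, limit, buf):
    limit = 17 // buf - 20 % 29
    records = records + 16
    price = 30 * 16
    if buf < limit:
        e = buf // 4 % (buf // records)
        limit = limit - 4 % buf
    e = e % 16
    emit(30)
    price = 25 // 16
    limit = handle(40) % e
    return e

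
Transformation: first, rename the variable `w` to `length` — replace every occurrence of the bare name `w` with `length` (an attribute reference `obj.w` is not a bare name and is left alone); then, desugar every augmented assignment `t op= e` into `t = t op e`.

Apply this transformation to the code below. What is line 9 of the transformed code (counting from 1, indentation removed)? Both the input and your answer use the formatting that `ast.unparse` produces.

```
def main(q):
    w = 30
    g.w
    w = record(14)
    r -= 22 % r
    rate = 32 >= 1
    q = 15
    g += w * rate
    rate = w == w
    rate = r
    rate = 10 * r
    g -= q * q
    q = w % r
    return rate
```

rate = length == length

Transformed code:
def main(q):
    length = 30
    g.w
    length = record(14)
    r = r - 22 % r
    rate = 32 >= 1
    q = 15
    g = g + length * rate
    rate = length == length
    rate = r
    rate = 10 * r
    g = g - q * q
    q = length % r
    return rate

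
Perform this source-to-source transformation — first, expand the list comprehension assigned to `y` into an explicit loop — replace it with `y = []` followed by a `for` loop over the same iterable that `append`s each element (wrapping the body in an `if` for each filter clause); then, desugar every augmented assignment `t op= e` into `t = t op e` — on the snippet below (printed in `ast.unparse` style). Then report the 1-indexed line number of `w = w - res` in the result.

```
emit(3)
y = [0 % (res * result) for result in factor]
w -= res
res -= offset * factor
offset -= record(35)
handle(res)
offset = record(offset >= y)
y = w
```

5

Transformed code:
emit(3)
y = []
for result in factor:
    y.append(0 % (res * result))
w = w - res
res = res - offset * factor
offset = offset - record(35)
handle(res)
offset = record(offset >= y)
y = w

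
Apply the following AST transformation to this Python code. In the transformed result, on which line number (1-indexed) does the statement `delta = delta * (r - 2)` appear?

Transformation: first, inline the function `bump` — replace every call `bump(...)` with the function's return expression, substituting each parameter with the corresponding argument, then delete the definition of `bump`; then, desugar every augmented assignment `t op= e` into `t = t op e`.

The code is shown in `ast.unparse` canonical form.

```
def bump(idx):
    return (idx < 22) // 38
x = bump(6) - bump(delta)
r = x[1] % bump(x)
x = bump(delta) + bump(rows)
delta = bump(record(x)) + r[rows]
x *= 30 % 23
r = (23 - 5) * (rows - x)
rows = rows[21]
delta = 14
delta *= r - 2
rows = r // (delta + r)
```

9

Transformed code:
x = (6 < 22) // 38 - (delta < 22) // 38
r = x[1] % ((x < 22) // 38)
x = (delta < 22) // 38 + (rows < 22) // 38
delta = (record(x) < 22) // 38 + r[rows]
x = x * (30 % 23)
r = (23 - 5) * (rows - x)
rows = rows[21]
delta = 14
delta = delta * (r - 2)
rows = r // (delta + r)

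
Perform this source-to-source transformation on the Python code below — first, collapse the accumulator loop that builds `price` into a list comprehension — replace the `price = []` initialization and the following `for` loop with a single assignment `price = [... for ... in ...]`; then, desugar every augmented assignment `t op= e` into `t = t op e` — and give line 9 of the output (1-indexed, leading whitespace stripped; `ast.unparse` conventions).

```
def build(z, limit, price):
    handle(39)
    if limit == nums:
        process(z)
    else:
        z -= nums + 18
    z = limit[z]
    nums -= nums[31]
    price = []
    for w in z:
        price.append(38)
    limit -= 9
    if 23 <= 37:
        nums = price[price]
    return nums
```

price = [38 for w in z]

Transformed code:
def build(z, limit, price):
    handle(39)
    if limit == nums:
        process(z)
    else:
        z = z - (nums + 18)
    z = limit[z]
    nums = nums - nums[31]
    price = [38 for w in z]
    limit = limit - 9
    if 23 <= 37:
        nums = price[price]
    return nums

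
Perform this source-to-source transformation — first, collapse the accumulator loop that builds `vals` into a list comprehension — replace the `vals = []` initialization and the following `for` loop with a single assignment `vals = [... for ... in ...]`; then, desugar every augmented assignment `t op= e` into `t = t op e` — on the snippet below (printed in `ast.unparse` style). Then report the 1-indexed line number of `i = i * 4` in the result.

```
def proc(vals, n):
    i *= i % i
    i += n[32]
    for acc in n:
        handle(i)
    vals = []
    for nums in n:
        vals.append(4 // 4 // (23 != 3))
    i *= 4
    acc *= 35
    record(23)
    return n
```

Transformed code:
def proc(vals, n):
    i = i * (i % i)
    i = i + n[32]
    for acc in n:
        handle(i)
    vals = [4 // 4 // (23 != 3) for nums in n]
    i = i * 4
    acc = acc * 35
    record(23)
    return n

7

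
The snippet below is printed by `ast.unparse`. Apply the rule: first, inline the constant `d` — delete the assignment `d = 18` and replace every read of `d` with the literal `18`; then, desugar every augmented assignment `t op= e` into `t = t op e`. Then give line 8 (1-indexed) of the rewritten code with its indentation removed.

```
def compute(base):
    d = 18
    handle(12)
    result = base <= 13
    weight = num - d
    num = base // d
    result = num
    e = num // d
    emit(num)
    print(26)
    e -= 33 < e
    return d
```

Transformed code:
def compute(base):
    handle(12)
    result = base <= 13
    weight = num - 18
    num = base // 18
    result = num
    e = num // 18
    emit(num)
    print(26)
    e = e - (33 < e)
    return 18

emit(num)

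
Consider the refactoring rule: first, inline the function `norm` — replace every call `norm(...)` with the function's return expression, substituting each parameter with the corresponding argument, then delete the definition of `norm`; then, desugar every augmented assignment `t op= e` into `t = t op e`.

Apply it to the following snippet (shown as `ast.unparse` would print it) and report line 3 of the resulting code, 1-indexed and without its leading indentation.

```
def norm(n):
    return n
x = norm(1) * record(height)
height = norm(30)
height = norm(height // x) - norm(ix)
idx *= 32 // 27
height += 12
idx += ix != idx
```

height = height // x - ix

Transformed code:
x = 1 * record(height)
height = 30
height = height // x - ix
idx = idx * (32 // 27)
height = height + 12
idx = idx + (ix != idx)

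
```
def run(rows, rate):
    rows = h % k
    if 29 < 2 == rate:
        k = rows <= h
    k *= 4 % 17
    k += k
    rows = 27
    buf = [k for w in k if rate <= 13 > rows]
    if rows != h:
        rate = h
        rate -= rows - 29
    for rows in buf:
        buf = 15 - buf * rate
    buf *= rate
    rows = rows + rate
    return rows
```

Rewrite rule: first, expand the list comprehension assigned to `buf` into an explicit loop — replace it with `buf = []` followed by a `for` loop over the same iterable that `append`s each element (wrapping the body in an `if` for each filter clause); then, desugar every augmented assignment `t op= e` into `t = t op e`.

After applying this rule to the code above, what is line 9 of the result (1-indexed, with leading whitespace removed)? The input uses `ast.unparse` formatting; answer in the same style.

Transformed code:
def run(rows, rate):
    rows = h % k
    if 29 < 2 == rate:
        k = rows <= h
    k = k * (4 % 17)
    k = k + k
    rows = 27
    buf = []
    for w in k:
        if rate <= 13 > rows:
            buf.append(k)
    if rows != h:
        rate = h
        rate = rate - (rows - 29)
    for rows in buf:
        buf = 15 - buf * rate
    buf = buf * rate
    rows = rows + rate
    return rows

for w in k:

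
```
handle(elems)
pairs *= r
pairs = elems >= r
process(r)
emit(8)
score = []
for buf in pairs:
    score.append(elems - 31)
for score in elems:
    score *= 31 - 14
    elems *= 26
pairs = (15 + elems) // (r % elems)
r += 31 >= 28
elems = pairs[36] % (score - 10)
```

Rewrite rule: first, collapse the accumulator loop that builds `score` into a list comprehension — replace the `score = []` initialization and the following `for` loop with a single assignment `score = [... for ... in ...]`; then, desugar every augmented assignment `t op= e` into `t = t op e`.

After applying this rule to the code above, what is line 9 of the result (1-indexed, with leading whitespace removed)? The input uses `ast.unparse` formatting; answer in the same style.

Transformed code:
handle(elems)
pairs = pairs * r
pairs = elems >= r
process(r)
emit(8)
score = [elems - 31 for buf in pairs]
for score in elems:
    score = score * (31 - 14)
    elems = elems * 26
pairs = (15 + elems) // (r % elems)
r = r + (31 >= 28)
elems = pairs[36] % (score - 10)

elems = elems * 26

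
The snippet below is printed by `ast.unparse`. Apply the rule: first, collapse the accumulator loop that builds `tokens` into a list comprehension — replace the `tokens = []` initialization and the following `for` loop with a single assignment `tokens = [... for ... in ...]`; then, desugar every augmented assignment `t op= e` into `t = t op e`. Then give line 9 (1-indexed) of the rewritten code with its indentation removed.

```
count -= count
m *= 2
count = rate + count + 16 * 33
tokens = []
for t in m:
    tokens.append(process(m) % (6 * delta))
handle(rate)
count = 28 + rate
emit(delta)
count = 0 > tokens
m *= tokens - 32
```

Transformed code:
count = count - count
m = m * 2
count = rate + count + 16 * 33
tokens = [process(m) % (6 * delta) for t in m]
handle(rate)
count = 28 + rate
emit(delta)
count = 0 > tokens
m = m * (tokens - 32)

m = m * (tokens - 32)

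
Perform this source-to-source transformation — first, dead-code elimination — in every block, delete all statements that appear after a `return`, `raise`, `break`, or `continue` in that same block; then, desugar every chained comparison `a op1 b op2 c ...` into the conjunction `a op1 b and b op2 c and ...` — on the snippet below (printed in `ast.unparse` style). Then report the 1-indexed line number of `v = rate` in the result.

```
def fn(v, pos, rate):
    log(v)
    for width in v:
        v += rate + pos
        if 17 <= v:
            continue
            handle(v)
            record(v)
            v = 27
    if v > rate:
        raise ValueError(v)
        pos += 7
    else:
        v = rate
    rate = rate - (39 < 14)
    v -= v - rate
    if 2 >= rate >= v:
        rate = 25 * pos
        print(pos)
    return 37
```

Transformed code:
def fn(v, pos, rate):
    log(v)
    for width in v:
        v += rate + pos
        if 17 <= v:
            continue
    if v > rate:
        raise ValueError(v)
    else:
        v = rate
    rate = rate - (39 < 14)
    v -= v - rate
    if 2 >= rate and rate >= v:
        rate = 25 * pos
        print(pos)
    return 37

10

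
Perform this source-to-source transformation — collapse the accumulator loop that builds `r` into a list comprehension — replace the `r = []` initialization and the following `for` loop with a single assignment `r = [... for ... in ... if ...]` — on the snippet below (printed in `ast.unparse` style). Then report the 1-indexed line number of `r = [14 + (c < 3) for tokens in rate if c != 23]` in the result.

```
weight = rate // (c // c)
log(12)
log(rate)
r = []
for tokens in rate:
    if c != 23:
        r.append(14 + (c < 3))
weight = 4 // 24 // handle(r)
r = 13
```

4

Transformed code:
weight = rate // (c // c)
log(12)
log(rate)
r = [14 + (c < 3) for tokens in rate if c != 23]
weight = 4 // 24 // handle(r)
r = 13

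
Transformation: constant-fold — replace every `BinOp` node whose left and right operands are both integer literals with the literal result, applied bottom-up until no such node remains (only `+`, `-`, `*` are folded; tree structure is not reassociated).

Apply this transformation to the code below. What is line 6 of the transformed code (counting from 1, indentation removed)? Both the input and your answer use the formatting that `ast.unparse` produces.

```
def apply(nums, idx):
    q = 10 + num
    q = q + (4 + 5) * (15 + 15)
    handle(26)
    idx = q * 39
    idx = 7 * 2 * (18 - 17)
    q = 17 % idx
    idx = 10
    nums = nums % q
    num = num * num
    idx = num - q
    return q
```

Transformed code:
def apply(nums, idx):
    q = 10 + num
    q = q + 270
    handle(26)
    idx = q * 39
    idx = 14
    q = 17 % idx
    idx = 10
    nums = nums % q
    num = num * num
    idx = num - q
    return q

idx = 14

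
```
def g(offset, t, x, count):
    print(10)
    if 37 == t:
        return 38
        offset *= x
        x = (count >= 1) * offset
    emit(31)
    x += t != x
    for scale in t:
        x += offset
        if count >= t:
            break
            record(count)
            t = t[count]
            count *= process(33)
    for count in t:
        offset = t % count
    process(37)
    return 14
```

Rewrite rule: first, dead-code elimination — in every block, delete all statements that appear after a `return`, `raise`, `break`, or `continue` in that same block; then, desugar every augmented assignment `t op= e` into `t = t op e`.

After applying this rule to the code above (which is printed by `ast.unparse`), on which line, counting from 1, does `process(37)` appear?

13

Transformed code:
def g(offset, t, x, count):
    print(10)
    if 37 == t:
        return 38
    emit(31)
    x = x + (t != x)
    for scale in t:
        x = x + offset
        if count >= t:
            break
    for count in t:
        offset = t % count
    process(37)
    return 14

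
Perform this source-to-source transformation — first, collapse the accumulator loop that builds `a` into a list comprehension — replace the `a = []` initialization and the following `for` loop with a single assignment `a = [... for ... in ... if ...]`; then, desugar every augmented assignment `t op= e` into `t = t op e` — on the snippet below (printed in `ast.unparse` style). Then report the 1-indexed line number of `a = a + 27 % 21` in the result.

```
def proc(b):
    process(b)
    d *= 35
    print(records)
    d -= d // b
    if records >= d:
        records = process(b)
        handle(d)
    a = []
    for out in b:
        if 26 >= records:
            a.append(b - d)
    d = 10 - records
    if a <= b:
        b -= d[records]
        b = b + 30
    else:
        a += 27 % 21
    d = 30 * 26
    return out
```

15

Transformed code:
def proc(b):
    process(b)
    d = d * 35
    print(records)
    d = d - d // b
    if records >= d:
        records = process(b)
        handle(d)
    a = [b - d for out in b if 26 >= records]
    d = 10 - records
    if a <= b:
        b = b - d[records]
        b = b + 30
    else:
        a = a + 27 % 21
    d = 30 * 26
    return out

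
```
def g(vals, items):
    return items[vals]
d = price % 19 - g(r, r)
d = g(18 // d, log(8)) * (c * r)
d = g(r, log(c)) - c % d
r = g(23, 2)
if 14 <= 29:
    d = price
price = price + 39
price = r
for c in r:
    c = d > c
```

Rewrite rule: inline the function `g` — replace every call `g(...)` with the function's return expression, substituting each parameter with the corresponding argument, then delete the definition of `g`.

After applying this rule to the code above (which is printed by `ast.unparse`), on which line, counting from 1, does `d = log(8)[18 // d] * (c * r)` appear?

2

Transformed code:
d = price % 19 - r[r]
d = log(8)[18 // d] * (c * r)
d = log(c)[r] - c % d
r = 2[23]
if 14 <= 29:
    d = price
price = price + 39
price = r
for c in r:
    c = d > c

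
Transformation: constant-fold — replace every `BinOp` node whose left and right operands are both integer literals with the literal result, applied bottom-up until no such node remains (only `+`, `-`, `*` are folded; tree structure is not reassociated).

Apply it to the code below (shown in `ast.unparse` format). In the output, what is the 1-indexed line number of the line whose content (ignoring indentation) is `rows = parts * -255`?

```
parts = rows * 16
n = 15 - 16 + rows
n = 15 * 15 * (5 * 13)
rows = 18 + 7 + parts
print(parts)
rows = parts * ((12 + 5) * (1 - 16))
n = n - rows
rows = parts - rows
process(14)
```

6

Transformed code:
parts = rows * 16
n = -1 + rows
n = 14625
rows = 25 + parts
print(parts)
rows = parts * -255
n = n - rows
rows = parts - rows
process(14)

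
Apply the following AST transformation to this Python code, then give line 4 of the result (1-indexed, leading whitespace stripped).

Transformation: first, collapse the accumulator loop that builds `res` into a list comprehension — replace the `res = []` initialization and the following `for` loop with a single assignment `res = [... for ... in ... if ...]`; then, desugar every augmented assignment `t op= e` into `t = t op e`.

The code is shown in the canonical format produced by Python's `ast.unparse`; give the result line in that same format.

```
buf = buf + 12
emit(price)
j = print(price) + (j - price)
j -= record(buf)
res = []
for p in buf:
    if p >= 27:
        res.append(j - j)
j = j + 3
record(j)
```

Transformed code:
buf = buf + 12
emit(price)
j = print(price) + (j - price)
j = j - record(buf)
res = [j - j for p in buf if p >= 27]
j = j + 3
record(j)

j = j - record(buf)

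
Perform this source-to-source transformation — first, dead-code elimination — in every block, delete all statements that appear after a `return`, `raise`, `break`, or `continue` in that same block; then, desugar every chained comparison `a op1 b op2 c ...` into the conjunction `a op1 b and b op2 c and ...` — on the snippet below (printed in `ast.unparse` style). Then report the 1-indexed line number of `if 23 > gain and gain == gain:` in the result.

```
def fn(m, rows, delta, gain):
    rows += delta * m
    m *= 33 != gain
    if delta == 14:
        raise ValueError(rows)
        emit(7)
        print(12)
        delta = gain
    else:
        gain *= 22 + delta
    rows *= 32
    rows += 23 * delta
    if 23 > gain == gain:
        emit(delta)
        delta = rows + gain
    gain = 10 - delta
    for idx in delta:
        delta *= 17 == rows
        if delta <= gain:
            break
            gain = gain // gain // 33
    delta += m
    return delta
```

Transformed code:
def fn(m, rows, delta, gain):
    rows += delta * m
    m *= 33 != gain
    if delta == 14:
        raise ValueError(rows)
    else:
        gain *= 22 + delta
    rows *= 32
    rows += 23 * delta
    if 23 > gain and gain == gain:
        emit(delta)
        delta = rows + gain
    gain = 10 - delta
    for idx in delta:
        delta *= 17 == rows
        if delta <= gain:
            break
    delta += m
    return delta

10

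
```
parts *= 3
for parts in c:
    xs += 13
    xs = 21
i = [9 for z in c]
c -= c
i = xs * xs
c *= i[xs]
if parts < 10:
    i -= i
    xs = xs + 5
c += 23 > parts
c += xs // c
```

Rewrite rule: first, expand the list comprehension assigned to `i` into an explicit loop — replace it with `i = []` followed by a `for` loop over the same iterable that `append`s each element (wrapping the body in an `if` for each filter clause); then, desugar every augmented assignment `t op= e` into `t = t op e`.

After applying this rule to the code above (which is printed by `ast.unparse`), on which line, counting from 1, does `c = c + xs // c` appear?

Transformed code:
parts = parts * 3
for parts in c:
    xs = xs + 13
    xs = 21
i = []
for z in c:
    i.append(9)
c = c - c
i = xs * xs
c = c * i[xs]
if parts < 10:
    i = i - i
    xs = xs + 5
c = c + (23 > parts)
c = c + xs // c

15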